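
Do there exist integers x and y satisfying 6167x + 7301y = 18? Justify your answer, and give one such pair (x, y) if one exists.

No such integers exist.

gcd(6167, 7301) = 7, so every integer of the form 6167x + 7301y is a multiple of 7.
However 18 leaves remainder 4 on division by 7.
Therefore 6167x + 7301y = 18 has no solution in integers.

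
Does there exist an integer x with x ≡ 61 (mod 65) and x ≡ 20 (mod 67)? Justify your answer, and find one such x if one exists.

x = 3571

The moduli 65 and 67 are coprime, so by the Chinese Remainder Theorem a unique solution modulo 4355 exists.
Any solution of the first congruence is x = 61 + 65t; substituting into the second, 65t ≡ 20 − 61 ≡ 26 (mod 67).
Note 65·33 = 2145 ≡ 1 (mod 67) (as 2145 − 1 = 32·67), so 65⁻¹ ≡ 33.
Multiplying by 33: t ≡ 33·26 = 858 ≡ 54 (mod 67).
With t = 54: x = 61 + 65·54 = 3571.
Verify: 3571 = 54·65 + 61 and 3571 = 53·67 + 20. ✓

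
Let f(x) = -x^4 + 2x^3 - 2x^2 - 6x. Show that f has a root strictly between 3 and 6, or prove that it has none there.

The endpoint values f(3) = -63 and f(6) = -972 are both negative. Claim: f(x) < 0 for every x in (3, 6).
Substitute x = 3 + u, where 0 < u < 3 on the interval. Expanding, f(3 + u) = -u^4 - 10u^3 - 38u^2 - 72u - 63.
The nonzero coefficients here are all negative, so for u > 0 every term is negative (or zero), and the constant term -63 is strictly negative.
Therefore f(x) < 0 throughout (3, 6), and f has no zero there.

No such root exists.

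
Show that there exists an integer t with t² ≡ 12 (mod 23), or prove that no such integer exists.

t = 9 works: 9² = 81, and 81 − 12 = 69 = 3·23.

t = 9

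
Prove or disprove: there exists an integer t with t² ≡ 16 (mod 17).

t = 13

Take t = 13. Then 13² = 169 = 9·17 + 16, so 13² ≡ 16 (mod 17).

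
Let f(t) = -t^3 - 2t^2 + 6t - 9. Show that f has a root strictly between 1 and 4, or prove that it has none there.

f has no root in that interval.

The endpoint values f(1) = -6 and f(4) = -81 are both negative. Claim: f(t) < 0 for every t in (1, 4).
Shift to the endpoint 1: with t = 1 + u (0 < u < 3), one computes f(1 + u) = -u^3 - 5u^2 - u - 6.
All 4 nonzero coefficients of this polynomial in u are negative; hence for u > 0 the value is a sum of negative terms (the constant -6 among them).
Therefore f(t) < 0 throughout (1, 4), and f has no zero there.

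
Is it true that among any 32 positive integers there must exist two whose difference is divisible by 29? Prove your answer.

Yes, this is always true.

Partition the integers by their residue mod 29; there are 29 classes.
With 32 integers and only 29 classes, the pigeonhole principle forces two of them, say a and b, into the same class.
Equal remainders mean a − b ≡ 0 (mod 29), so 29 divides their difference.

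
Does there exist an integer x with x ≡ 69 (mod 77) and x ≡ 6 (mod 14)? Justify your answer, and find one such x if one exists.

Here gcd(77, 14) = 7, and both 69 and 6 leave remainder 6 mod 7, so the system is consistent.
The integers ≡ 69 (mod 77) are 69, 146, …; their remainders mod 14 are 13, 6, so x = 146 is the first that is ≡ 6 (mod 14).
Check: 146 mod 77 = 69, 146 mod 14 = 6. ✓

x = 146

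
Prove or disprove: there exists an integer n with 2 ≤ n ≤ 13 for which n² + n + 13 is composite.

At n = 8: 8² + 8 + 13 = 85 = 5·17, which is composite.

n = 8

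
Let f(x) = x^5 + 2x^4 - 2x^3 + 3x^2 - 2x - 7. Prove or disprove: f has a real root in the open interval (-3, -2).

Yes, f has a root in the interval.

f(-3) = -1 and f(-2) = 25, which have opposite signs.
As a polynomial, f is continuous on every closed interval.
By the Intermediate Value Theorem, f takes the value 0 somewhere in the open interval.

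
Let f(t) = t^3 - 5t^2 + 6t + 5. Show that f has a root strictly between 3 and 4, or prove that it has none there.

The endpoint values f(3) = 5 and f(4) = 13 are both positive. Claim: f(t) > 0 for every t in (3, 4).
Shift to the endpoint 3: with t = 3 + u (0 < u < 1), one computes f(3 + u) = u^3 + 4u^2 + 3u + 5.
All 4 nonzero coefficients of this polynomial in u are positive; hence for u > 0 the value is a sum of positive terms (the constant 5 among them).
So f is strictly positive on (3, 4); no root exists in the interval.

f has no root in that interval.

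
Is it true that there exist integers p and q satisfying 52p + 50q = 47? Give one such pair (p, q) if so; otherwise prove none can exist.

gcd(52, 50) = 2, so every integer of the form 52p + 50q is a multiple of 2.
But 47 = 2·23 + 1, so 2 ∤ 47.
So the equation is unsolvable over ℤ.

There are no such integers.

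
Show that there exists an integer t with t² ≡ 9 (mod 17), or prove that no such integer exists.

t = 14 works: 14² = 196, and 196 − 9 = 187 = 11·17.

t = 14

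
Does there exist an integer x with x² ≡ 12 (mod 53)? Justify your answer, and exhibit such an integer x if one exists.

53 is prime, so by Euler's criterion 12 is a square mod 53 iff 12^((53−1)/2) = 12^26 ≡ 1 (mod 53).
Squaring successively (mod 53): 12^2 = 144 ≡ 38; 12^4 ≡ 38² = 1444 ≡ 13; 12^8 ≡ 13² = 169 ≡ 10; 12^16 ≡ 10² = 100 ≡ 47.
Since 26 = 16 + 8 + 2, 12^26 ≡ 47 · 10 · 38; multiplying out mod 53: 47·10 = 470 ≡ 46, then 46·38 = 1748 ≡ 52. Thus 12^26 ≡ 52 ≡ −1 (mod 53).
By Euler's criterion 12 is a quadratic non-residue mod 53: no x satisfies x² ≡ 12 (mod 53).

There is no such integer.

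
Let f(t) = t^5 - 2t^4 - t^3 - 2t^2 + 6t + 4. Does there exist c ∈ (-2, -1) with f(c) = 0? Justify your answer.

The endpoint values f(-2) = -72 and f(-1) = -6 are both negative. Claim: f(t) < 0 for every t in (-2, -1).
Shift to the endpoint -1: with t = -1 − u (0 < u < 1), one computes f(-1 − u) = -u^5 - 7u^4 - 17u^3 - 21u^2 - 20u - 6.
The nonzero coefficients here are all negative, so for u > 0 every term is negative (or zero), and the constant term -6 is strictly negative.
Therefore f(t) < 0 throughout (-2, -1), and f has no zero there.

f has no root in that interval.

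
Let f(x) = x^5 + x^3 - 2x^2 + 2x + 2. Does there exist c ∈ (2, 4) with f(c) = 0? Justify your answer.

f has no root in that interval.

f(2) = 38 and f(4) = 1066, both positive, so a sign-change argument is unavailable; we show f keeps this sign on the whole interval.
Substitute x = 2 + u, where 0 < u < 2 on the interval. Expanding, f(2 + u) = u^5 + 10u^4 + 41u^3 + 84u^2 + 86u + 38.
All 6 nonzero coefficients of this polynomial in u are positive; hence for u > 0 the value is a sum of positive terms (the constant 38 among them).
Therefore f(x) > 0 throughout (2, 4), and f has no zero there.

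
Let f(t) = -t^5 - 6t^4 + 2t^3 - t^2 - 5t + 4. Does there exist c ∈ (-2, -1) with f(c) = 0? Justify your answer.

Yes, f has a root in the interval.

f(-2) = -70 and f(-1) = 1, which have opposite signs.
As a polynomial, f is continuous on every closed interval.
By the Intermediate Value Theorem, f takes the value 0 somewhere in the open interval.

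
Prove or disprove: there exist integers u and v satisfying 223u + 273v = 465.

u = 18, v = -13

223 and 273 are coprime, so 223u + 273v ranges over all of ℤ.
Dividing repeatedly: 273 = 1·223 + 50, 223 = 4·50 + 23, 50 = 2·23 + 4, 23 = 5·4 + 3, 4 = 1·3 + 1, 3 = 3·1 + 0.
Unwinding: 1 = 4 − 1·3 = 4 − (23 − 5·4) = −23 + 6·4 = −23 + 6·(50 − 2·23) = 6·50 − 13·23 = 6·50 − 13·(223 − 4·50) = −13·223 + 58·50 = −13·223 + 58·(273 − 1·223) = 58·273 − 71·223, i.e. 223·(-71) + 273·58 = 1.
Scaling by 465 gives the particular solution (u, v) = (-33015, 26970).
The general solution is u = -33015 + 273k, v = 26970 − 223k; taking k = 121 gives the smaller pair u = 18, v = -13.
Check: 223·18 + 273·(-13) = 4014 − 3549 = 465. ✓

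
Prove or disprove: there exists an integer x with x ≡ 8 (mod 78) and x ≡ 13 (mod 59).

x = 1724

gcd(78, 59) = 1, so the Chinese Remainder Theorem guarantees exactly one residue class mod 4602 satisfying both.
Any solution of the first congruence is x = 8 + 78t; substituting into the second, 78t ≡ 13 − 8 ≡ 5 (mod 59).
78 ≡ 19 (mod 59), so this reads 19t ≡ 5 (mod 59). To invert 19 modulo 59: 59 = 3·19 + 2, 19 = 9·2 + 1, 2 = 2·1 + 0, and unwinding, 1 = 19 − 9·2 = 19 − 9·(59 − 3·19) = −9·59 + 28·19. Thus 19⁻¹ ≡ 28 (mod 59).
Therefore t ≡ 28·5 = 140 ≡ 22 (mod 59).
Taking t = 22 gives x = 8 + 78·22 = 1724.
Verify: 1724 = 22·78 + 8 and 1724 = 29·59 + 13. ✓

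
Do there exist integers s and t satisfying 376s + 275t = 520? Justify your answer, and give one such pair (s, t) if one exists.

s = 95, t = -128

Since gcd(376, 275) = 1, every integer is an integer combination of 376 and 275.
Euclidean algorithm: 376 = 1·275 + 101, 275 = 2·101 + 73, 101 = 1·73 + 28, 73 = 2·28 + 17, 28 = 1·17 + 11, 17 = 1·11 + 6, 11 = 1·6 + 5, 6 = 1·5 + 1, 5 = 5·1 + 0.
Unwinding: 1 = 6 − 1·5 = 6 − (11 − 1·6) = −11 + 2·6 = −11 + 2·(17 − 1·11) = 2·17 − 3·11 = 2·17 − 3·(28 − 1·17) = −3·28 + 5·17 = −3·28 + 5·(73 − 2·28) = 5·73 − 13·28 = 5·73 − 13·(101 − 1·73) = −13·101 + 18·73 = −13·101 + 18·(275 − 2·101) = 18·275 − 49·101 = 18·275 − 49·(376 − 1·275) = −49·376 + 67·275, i.e. 376·(-49) + 275·67 = 1.
Scaling by 520 gives the particular solution (s, t) = (-25480, 34840).
Shifting by a multiple of (275, −376) keeps it a solution: s = -25480 + 93·275 = 95, t = 34840 − 93·376 = -128.
Indeed 376·95 + 275·(-128) = 35720 − 35200 = 520.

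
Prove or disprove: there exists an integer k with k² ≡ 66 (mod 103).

Take k = 13. Then 13² = 169 = 1·103 + 66, so 13² ≡ 66 (mod 103).

k = 13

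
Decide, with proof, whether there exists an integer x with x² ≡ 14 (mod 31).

x = 18

x = 18 works: 18² = 324, and 324 − 14 = 310 = 10·31.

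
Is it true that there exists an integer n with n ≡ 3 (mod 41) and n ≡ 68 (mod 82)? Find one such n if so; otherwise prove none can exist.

Reduce both congruences modulo 41, which divides 41 and 82: they say n ≡ 3 (mod 41) and n ≡ 68 (mod 41).
However 3 ≡ 3 and 68 ≡ 27 (mod 41), and 3 ≠ 27.
So no integer satisfies both congruences.

No such integer exists.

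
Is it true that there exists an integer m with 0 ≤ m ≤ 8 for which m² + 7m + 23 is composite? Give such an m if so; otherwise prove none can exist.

At m = 8: 8² + 7·8 + 23 = 143 = 11·13, which is composite.

m = 8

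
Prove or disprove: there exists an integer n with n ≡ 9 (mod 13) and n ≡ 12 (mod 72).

The moduli 13 and 72 are coprime, so by the Chinese Remainder Theorem a unique solution modulo 936 exists.
Write n = 9 + 13t and require 9 + 13t ≡ 12 (mod 72), i.e. 13t ≡ 3 (mod 72).
Invert 13 mod 72 by the Euclidean algorithm: 72 = 5·13 + 7, 13 = 1·7 + 6, 7 = 1·6 + 1, 6 = 6·1 + 0; back-substituting, 1 = 7 − 1·6 = 7 − (13 − 1·7) = −13 + 2·7 = −13 + 2·(72 − 5·13) = 2·72 − 11·13. Hence 13·(-11) ≡ 1, so 13⁻¹ ≡ -11 ≡ 61 (mod 72).
Multiplying by 61: t ≡ 61·3 = 183 ≡ 39 (mod 72).
With t = 39: n = 9 + 13·39 = 516.
Verify: 516 = 39·13 + 9 and 516 = 7·72 + 12. ✓

n = 516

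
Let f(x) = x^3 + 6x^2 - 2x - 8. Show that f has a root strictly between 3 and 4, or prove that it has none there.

f has no root in that interval.

The endpoint values f(3) = 67 and f(4) = 144 are both positive. Claim: f(x) > 0 for every x in (3, 4).
Shift to the endpoint 3: with x = 3 + u (0 < u < 1), one computes f(3 + u) = u^3 + 15u^2 + 61u + 67.
All 4 nonzero coefficients of this polynomial in u are positive; hence for u > 0 the value is a sum of positive terms (the constant 67 among them).
Therefore f(x) > 0 throughout (3, 4), and f has no zero there.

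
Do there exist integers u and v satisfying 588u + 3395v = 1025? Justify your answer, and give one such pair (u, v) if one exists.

No, no such integers exist.

Any value of 588u + 3395v is a multiple of gcd(588, 3395) = 7.
But 1025 is not a multiple of 7 (it leaves remainder 3).
So the equation is unsolvable over ℤ.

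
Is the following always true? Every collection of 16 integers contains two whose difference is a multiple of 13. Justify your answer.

True.

Each integer lies in one of the 13 residue classes modulo 13.
Placing 16 integers into 13 classes, some class receives at least two — say a and b.
Then a ≡ b (mod 13), i.e. 13 ∣ (a − b).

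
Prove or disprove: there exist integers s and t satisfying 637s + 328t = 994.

s = 34, t = -63

Since gcd(637, 328) = 1, every integer is an integer combination of 637 and 328.
Dividing repeatedly: 637 = 1·328 + 309, 328 = 1·309 + 19, 309 = 16·19 + 5, 19 = 3·5 + 4, 5 = 1·4 + 1, 4 = 4·1 + 0.
Unwinding: 1 = 5 − 1·4 = 5 − (19 − 3·5) = −19 + 4·5 = −19 + 4·(309 − 16·19) = 4·309 − 65·19 = 4·309 − 65·(328 − 1·309) = −65·328 + 69·309 = −65·328 + 69·(637 − 1·328) = 69·637 − 134·328, i.e. 637·69 + 328·(-134) = 1.
Times 994: 637·68586 + 328·(-133196) = 994, so (68586, -133196) solves it.
The general solution is s = 68586 + 328k, t = -133196 − 637k; taking k = -209 gives the smaller pair s = 34, t = -63.
Indeed 637·34 + 328·(-63) = 21658 − 20664 = 994.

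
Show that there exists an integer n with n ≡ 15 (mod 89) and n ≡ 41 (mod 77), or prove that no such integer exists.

n = 1350

Since 89 and 77 share no common factor, CRT says the pair of congruences has a solution (unique mod 6853).
Write n = 15 + 89t and require 15 + 89t ≡ 41 (mod 77), i.e. 89t ≡ 26 (mod 77).
89 ≡ 12 (mod 77), so this reads 12t ≡ 26 (mod 77). To invert 12 modulo 77: 77 = 6·12 + 5, 12 = 2·5 + 2, 5 = 2·2 + 1, 2 = 2·1 + 0, and unwinding, 1 = 5 − 2·2 = 5 − 2·(12 − 2·5) = −2·12 + 5·5 = −2·12 + 5·(77 − 6·12) = 5·77 − 32·12. Thus 12⁻¹ ≡ -32 ≡ 45 (mod 77).
Therefore t ≡ 45·26 = 1170 ≡ 15 (mod 77).
Taking t = 15 gives n = 15 + 89·15 = 1350.
Verify: 1350 = 15·89 + 15 and 1350 = 17·77 + 41. ✓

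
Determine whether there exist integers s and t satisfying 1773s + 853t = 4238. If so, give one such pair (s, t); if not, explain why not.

s = 407, t = -841

Since gcd(1773, 853) = 1, every integer is an integer combination of 1773 and 853.
Run the Euclidean algorithm on 1773 and 853: 1773 = 2·853 + 67, 853 = 12·67 + 49, 67 = 1·49 + 18, 49 = 2·18 + 13, 18 = 1·13 + 5, 13 = 2·5 + 3, 5 = 1·3 + 2, 3 = 1·2 + 1, 2 = 2·1 + 0.
Working back up the chain: 1 = 3 − 1·2 = 3 − (5 − 1·3) = −5 + 2·3 = −5 + 2·(13 − 2·5) = 2·13 − 5·5 = 2·13 − 5·(18 − 1·13) = −5·18 + 7·13 = −5·18 + 7·(49 − 2·18) = 7·49 − 19·18 = 7·49 − 19·(67 − 1·49) = −19·67 + 26·49 = −19·67 + 26·(853 − 12·67) = 26·853 − 331·67 = 26·853 − 331·(1773 − 2·853) = −331·1773 + 688·853. So 1773·(-331) + 853·688 = 1.
Multiplying through by 4238: s = (-331)·4238 = -1402778, t = 688·4238 = 2915744 is a solution.
Shifting by a multiple of (853, −1773) keeps it a solution: s = -1402778 + 1645·853 = 407, t = 2915744 − 1645·1773 = -841.
Check: 1773·407 + 853·(-841) = 721611 − 717373 = 4238. ✓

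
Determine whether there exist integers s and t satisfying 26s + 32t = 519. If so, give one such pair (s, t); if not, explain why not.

Both 26 and 32 are divisible by gcd(26, 32) = 2, hence so is any combination 26s + 32t.
But 519 = 2·259 + 1, so 2 ∤ 519.
So the equation is unsolvable over ℤ.

No, no such integers exist.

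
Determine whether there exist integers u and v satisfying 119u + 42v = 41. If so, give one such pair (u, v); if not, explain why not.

No, no such integers exist.

gcd(119, 42) = 7, so every integer of the form 119u + 42v is a multiple of 7.
But 41 is not a multiple of 7 (it leaves remainder 6).
Hence no integers u, v satisfy the equation.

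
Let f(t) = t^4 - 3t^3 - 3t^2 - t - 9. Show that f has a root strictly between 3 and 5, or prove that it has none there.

f(3) = -39 and f(5) = 161, which have opposite signs.
Since f is a polynomial it is continuous on [3, 5].
By the Intermediate Value Theorem, f takes the value 0 somewhere in the open interval.

Such a root exists.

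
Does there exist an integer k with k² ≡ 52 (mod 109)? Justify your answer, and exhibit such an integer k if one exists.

There is no such integer.

109 is prime, so by Euler's criterion 52 is a square mod 109 iff 52^((109−1)/2) = 52^54 ≡ 1 (mod 109).
Repeated squaring mod 109: 52^2 = 2704 ≡ 88; 52^4 ≡ 88² = 7744 ≡ 5; 52^8 ≡ 5² = 25 ≡ 25; 52^16 ≡ 25² = 625 ≡ 80; 52^32 ≡ 80² = 6400 ≡ 78.
Since 54 = 32 + 16 + 4 + 2, 52^54 ≡ 78 · 80 · 5 · 88; multiplying out mod 109: 78·80 = 6240 ≡ 27, then 27·5 = 135 ≡ 26, then 26·88 = 2288 ≡ 108. Thus 52^54 ≡ 108 ≡ −1 (mod 109).
The value −1 means 52 is a non-residue modulo 109, so k² ≡ 52 (mod 109) is impossible.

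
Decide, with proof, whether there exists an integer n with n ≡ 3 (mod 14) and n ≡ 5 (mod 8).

gcd(14, 8) = 2. A simultaneous solution exists iff 3 ≡ 5 (mod 2); here 3 mod 2 = 1 = 5 mod 2, so it does.
List candidates n ≡ 3 (mod 14): 3, 17, 31, 45. Modulo 8 these are 3, 1, 7, 5; 45 gives 5 as required.
Indeed 45 ≡ 3 (mod 14) and 45 ≡ 5 (mod 8).

n = 45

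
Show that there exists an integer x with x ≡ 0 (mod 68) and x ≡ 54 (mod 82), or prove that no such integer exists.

x = 136

The moduli are not coprime: gcd(68, 82) = 2. Compatibility requires 2 ∣ (54 − 0) = 54, which holds, so solutions exist.
List candidates x ≡ 0 (mod 68): 0, 68, 136. Modulo 82 these are 0, 68, 54; 136 gives 54 as required.
Check: 136 mod 68 = 0, 136 mod 82 = 54. ✓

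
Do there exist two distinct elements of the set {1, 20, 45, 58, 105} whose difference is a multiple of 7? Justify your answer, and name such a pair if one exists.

Residues mod 7: 1↦1, 20↦6, 45↦3, 58↦2, 105↦0.
These 5 residues are pairwise different, hence no difference of two elements is divisible by 7.

No such pair exists.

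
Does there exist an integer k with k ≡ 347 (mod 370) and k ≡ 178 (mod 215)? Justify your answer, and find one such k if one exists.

No, no such integer exists.

Reduce both congruences modulo 5, which divides 370 and 215: they say k ≡ 347 (mod 5) and k ≡ 178 (mod 5).
But 347 mod 5 = 2 while 178 mod 5 = 3, a contradiction.
So no integer satisfies both congruences.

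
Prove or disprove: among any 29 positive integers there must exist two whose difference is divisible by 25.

Yes, this is always true.

Partition the integers by their residue mod 25; there are 25 classes.
Since 29 > 25, two of the 29 integers must share a residue class by the pigeonhole principle; call them a and b.
Then a ≡ b (mod 25), i.e. 25 ∣ (a − b).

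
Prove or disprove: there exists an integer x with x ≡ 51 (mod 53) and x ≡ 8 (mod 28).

x = 316

Since 53 and 28 share no common factor, CRT says the pair of congruences has a solution (unique mod 1484).
Write x = 51 + 53t and require 51 + 53t ≡ 8 (mod 28), i.e. 53t ≡ 13 (mod 28).
53 ≡ 25 (mod 28), so this reads 25t ≡ 13 (mod 28). Since 25·9 = 225 = 8·28 + 1, the inverse of 25 mod 28 is 9.
Multiplying by 9: t ≡ 9·13 = 117 ≡ 5 (mod 28).
Taking t = 5 gives x = 51 + 53·5 = 316.
Check: 316 mod 53 = 51, 316 mod 28 = 8. ✓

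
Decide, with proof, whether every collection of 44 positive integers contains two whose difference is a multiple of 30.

Yes.

There are exactly 30 possible remainders on division by 30.
Since 44 > 30, two of the 44 integers must share a residue class by the pigeonhole principle; call them a and b.
Their difference a − b is then a multiple of 30.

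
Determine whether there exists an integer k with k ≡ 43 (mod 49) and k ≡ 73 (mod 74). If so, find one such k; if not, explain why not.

k = 2885

gcd(49, 74) = 1, so the Chinese Remainder Theorem guarantees exactly one residue class mod 3626 satisfying both.
Any solution of the first congruence is k = 43 + 49t; substituting into the second, 49t ≡ 73 − 43 ≡ 30 (mod 74).
To invert 49 modulo 74: 74 = 1·49 + 25, 49 = 1·25 + 24, 25 = 1·24 + 1, 24 = 24·1 + 0, and unwinding, 1 = 25 − 1·24 = 25 − (49 − 1·25) = −49 + 2·25 = −49 + 2·(74 − 1·49) = 2·74 − 3·49. Thus 49⁻¹ ≡ -3 ≡ 71 (mod 74).
Multiplying by 71: t ≡ 71·30 = 2130 ≡ 58 (mod 74).
With t = 58: k = 43 + 49·58 = 2885.
Check: 2885 mod 49 = 43, 2885 mod 74 = 73. ✓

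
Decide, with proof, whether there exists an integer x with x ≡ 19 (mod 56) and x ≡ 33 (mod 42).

x = 75

The moduli are not coprime: gcd(56, 42) = 14. Compatibility requires 14 ∣ (33 − 19) = 14, which holds, so solutions exist.
List candidates x ≡ 19 (mod 56): 19, 75. Modulo 42 these are 19, 33; 75 gives 33 as required.
Verify: 75 = 1·56 + 19 and 75 = 1·42 + 33. ✓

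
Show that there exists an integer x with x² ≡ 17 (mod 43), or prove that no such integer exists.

Take x = 19. Then 19² = 361 = 8·43 + 17, so 19² ≡ 17 (mod 43).

x = 19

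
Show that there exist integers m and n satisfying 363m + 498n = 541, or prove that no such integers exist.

Any value of 363m + 498n is a multiple of gcd(363, 498) = 3.
But 541 = 3·180 + 1, so 3 ∤ 541.
Therefore 363m + 498n = 541 has no solution in integers.

There are no such integers.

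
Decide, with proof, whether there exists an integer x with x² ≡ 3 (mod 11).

Take x = 5. Then 5² = 25 = 2·11 + 3, so 5² ≡ 3 (mod 11).

x = 5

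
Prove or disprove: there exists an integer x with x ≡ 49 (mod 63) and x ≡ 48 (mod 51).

No such integer exists.

Reduce both congruences modulo 3, which divides 63 and 51: they say x ≡ 49 (mod 3) and x ≡ 48 (mod 3).
These are incompatible: 49 − 48 = 1 is not divisible by 3.
Hence the system has no solution.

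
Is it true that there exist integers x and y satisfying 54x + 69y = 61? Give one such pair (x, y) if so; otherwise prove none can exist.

gcd(54, 69) = 3, so every integer of the form 54x + 69y is a multiple of 3.
But 61 is not a multiple of 3 (it leaves remainder 1).
Therefore 54x + 69y = 61 has no solution in integers.

No such integers exist.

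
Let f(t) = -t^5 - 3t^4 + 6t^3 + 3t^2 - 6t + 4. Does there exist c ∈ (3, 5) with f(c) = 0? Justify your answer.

The endpoint values f(3) = -311 and f(5) = -4201 are both negative. Claim: f(t) < 0 for every t in (3, 5).
Shift to the endpoint 3: with t = 3 + u (0 < u < 2), one computes f(3 + u) = -u^5 - 18u^4 - 120u^3 - 375u^2 - 555u - 311.
All 6 nonzero coefficients of this polynomial in u are negative; hence for u > 0 the value is a sum of negative terms (the constant -311 among them).
Therefore f(t) < 0 throughout (3, 5), and f has no zero there.

f has no root in that interval.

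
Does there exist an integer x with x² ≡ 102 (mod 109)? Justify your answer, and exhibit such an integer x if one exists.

x = 50

x = 50 works: 50² = 2500, and 2500 − 102 = 2398 = 22·109.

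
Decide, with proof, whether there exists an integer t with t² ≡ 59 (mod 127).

No, no such integer exists.

127 is prime, so by Euler's criterion 59 is a square mod 127 iff 59^((127−1)/2) = 59^63 ≡ 1 (mod 127).
Squaring successively (mod 127): 59^2 = 3481 ≡ 52; 59^4 ≡ 52² = 2704 ≡ 37; 59^8 ≡ 37² = 1369 ≡ 99; 59^16 ≡ 99² = 9801 ≡ 22; 59^32 ≡ 22² = 484 ≡ 103.
Since 63 = 32 + 16 + 8 + 4 + 2 + 1, 59^63 ≡ 103 · 22 · 99 · 37 · 52 · 59; multiplying out mod 127: 103·22 = 2266 ≡ 107, then 107·99 = 10593 ≡ 52, then 52·37 = 1924 ≡ 19, then 19·52 = 988 ≡ 99, then 99·59 = 5841 ≡ 126. Thus 59^63 ≡ 126 ≡ −1 (mod 127).
By Euler's criterion 59 is a quadratic non-residue mod 127: no t satisfies t² ≡ 59 (mod 127).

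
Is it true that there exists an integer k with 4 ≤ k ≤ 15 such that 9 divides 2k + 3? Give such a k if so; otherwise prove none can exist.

Scanning upward from k = 4 gives 11, 13, 15, 17, 19, 21, 23, 25, none divisible by 9. Try k = 12: 2·12 + 3 = 27 = 3·9, which is divisible by 9.

k = 12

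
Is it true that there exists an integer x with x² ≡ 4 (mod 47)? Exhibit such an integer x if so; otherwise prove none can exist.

Take x = 2. Then 2² = 4, and since 0 ≤ 4 < 47 this is already reduced: 2² ≡ 4 (mod 47).

x = 2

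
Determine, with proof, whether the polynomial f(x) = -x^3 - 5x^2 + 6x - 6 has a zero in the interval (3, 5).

f has no root in that interval.

The endpoint values f(3) = -60 and f(5) = -226 are both negative. Claim: f(x) < 0 for every x in (3, 5).
Substitute x = 3 + u, where 0 < u < 2 on the interval. Expanding, f(3 + u) = -u^3 - 14u^2 - 51u - 60.
The nonzero coefficients here are all negative, so for u > 0 every term is negative (or zero), and the constant term -60 is strictly negative.
So f is strictly negative on (3, 5); no root exists in the interval.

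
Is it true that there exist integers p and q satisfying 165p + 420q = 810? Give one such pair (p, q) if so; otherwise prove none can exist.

p = 10, q = -2

Every value of 165p + 420q is a multiple of gcd(165, 420) = 15; since 15 ∣ 810, solutions exist.
Dividing through by 15 reduces the equation to 11p + 28q = 54.
Euclidean algorithm: 28 = 2·11 + 6, 11 = 1·6 + 5, 6 = 1·5 + 1, 5 = 5·1 + 0.
Unwinding: 1 = 6 − 1·5 = 6 − (11 − 1·6) = −11 + 2·6 = −11 + 2·(28 − 2·11) = 2·28 − 5·11, i.e. 11·(-5) + 28·2 = 1.
Times 54: 11·(-270) + 28·108 = 54, so (-270, 108) solves it.
The general solution is p = -270 + 28k, q = 108 − 11k; taking k = 10 gives the smaller pair p = 10, q = -2.
Indeed 165·10 + 420·(-2) = 1650 − 840 = 810.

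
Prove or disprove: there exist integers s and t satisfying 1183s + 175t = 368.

No, no such integers exist.

gcd(1183, 175) = 7, so every integer of the form 1183s + 175t is a multiple of 7.
But 368 is not a multiple of 7 (it leaves remainder 4).
So the equation is unsolvable over ℤ.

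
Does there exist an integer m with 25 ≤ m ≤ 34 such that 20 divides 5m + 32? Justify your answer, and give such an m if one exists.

There is no such integer m in that range.

The values of 5m + 32 for m = 25, 26, …, 34 are 157, 162, 167, 172, 177, 182, 187, 192, 197, 202; reduced mod 20 these are 17, 2, 7, 12, 17, 2, 7, 12, 17, 2.
Since 0 is absent from this list, 20 ∤ 5m + 32 for every m with 25 ≤ m ≤ 34.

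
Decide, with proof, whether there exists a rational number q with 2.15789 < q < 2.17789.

q = 13/6

Scale by 6: the interval becomes (12.94734, 13.06734), which contains the integer 13.
Dividing back, 2.15789 < 13/6 < 2.17789, and 13/6 is rational.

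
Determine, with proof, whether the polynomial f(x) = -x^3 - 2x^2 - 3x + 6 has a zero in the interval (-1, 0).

f(-1) = 8 and f(0) = 6, both positive.
f'(x) = -3x^2 - 4x - 3 has discriminant (-4)² − 4·(-3)·(-3) = -20 < 0, so f' has no real roots and is negative for every real x.
Hence f is strictly decreasing on ℝ, and in particular on [-1, 0]. A strictly monotone function with same-sign endpoint values stays positive on the whole interval, so f has no zero in (-1, 0).

No such root exists.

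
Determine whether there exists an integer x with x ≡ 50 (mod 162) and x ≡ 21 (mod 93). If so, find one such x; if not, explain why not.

Both moduli are multiples of 3 = gcd(162, 93), so any solution would satisfy x ≡ 50 and x ≡ 21 modulo 3 simultaneously.
But 50 mod 3 = 2 while 21 mod 3 = 0, a contradiction.
Hence the system has no solution.

No, no such integer exists.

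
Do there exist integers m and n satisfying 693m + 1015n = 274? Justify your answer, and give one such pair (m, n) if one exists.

No such integers exist.

Both 693 and 1015 are divisible by gcd(693, 1015) = 7, hence so is any combination 693m + 1015n.
But 274 is not a multiple of 7 (it leaves remainder 1).
So the equation is unsolvable over ℤ.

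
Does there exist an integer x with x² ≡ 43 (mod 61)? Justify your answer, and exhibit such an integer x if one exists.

There is no such integer.

61 is prime, so by Euler's criterion 43 is a square mod 61 iff 43^((61−1)/2) = 43^30 ≡ 1 (mod 61).
Squaring successively (mod 61): 43^2 = 1849 ≡ 19; 43^4 ≡ 19² = 361 ≡ 56; 43^8 ≡ 56² = 3136 ≡ 25; 43^16 ≡ 25² = 625 ≡ 15.
Since 30 = 16 + 8 + 4 + 2, 43^30 ≡ 15 · 25 · 56 · 19; multiplying out mod 61: 15·25 = 375 ≡ 9, then 9·56 = 504 ≡ 16, then 16·19 = 304 ≡ 60. Thus 43^30 ≡ 60 ≡ −1 (mod 61).
By Euler's criterion 43 is a quadratic non-residue mod 61: no x satisfies x² ≡ 43 (mod 61).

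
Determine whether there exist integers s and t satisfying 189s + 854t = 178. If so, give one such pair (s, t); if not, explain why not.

Any value of 189s + 854t is a multiple of gcd(189, 854) = 7.
But 178 is not a multiple of 7 (it leaves remainder 3).
Hence no integers s, t satisfy the equation.

No such integers exist.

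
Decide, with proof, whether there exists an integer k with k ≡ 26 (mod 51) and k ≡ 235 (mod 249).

No, no such integer exists.

Both moduli are multiples of 3 = gcd(51, 249), so any solution would satisfy k ≡ 26 and k ≡ 235 modulo 3 simultaneously.
But 26 mod 3 = 2 while 235 mod 3 = 1, a contradiction.
Therefore no such k exists.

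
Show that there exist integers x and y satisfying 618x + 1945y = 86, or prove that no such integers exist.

618 and 1945 are coprime, so 618x + 1945y ranges over all of ℤ.
Dividing repeatedly: 1945 = 3·618 + 91, 618 = 6·91 + 72, 91 = 1·72 + 19, 72 = 3·19 + 15, 19 = 1·15 + 4, 15 = 3·4 + 3, 4 = 1·3 + 1, 3 = 3·1 + 0.
Working back up the chain: 1 = 4 − 1·3 = 4 − (15 − 3·4) = −15 + 4·4 = −15 + 4·(19 − 1·15) = 4·19 − 5·15 = 4·19 − 5·(72 − 3·19) = −5·72 + 19·19 = −5·72 + 19·(91 − 1·72) = 19·91 − 24·72 = 19·91 − 24·(618 − 6·91) = −24·618 + 163·91 = −24·618 + 163·(1945 − 3·618) = 163·1945 − 513·618. So 618·(-513) + 1945·163 = 1.
Times 86: 618·(-44118) + 1945·14018 = 86, so (-44118, 14018) solves it.
Shifting by a multiple of (1945, −618) keeps it a solution: x = -44118 + 23·1945 = 617, y = 14018 − 23·618 = -196.
Check: 618·617 + 1945·(-196) = 381306 − 381220 = 86. ✓

x = 617, y = -196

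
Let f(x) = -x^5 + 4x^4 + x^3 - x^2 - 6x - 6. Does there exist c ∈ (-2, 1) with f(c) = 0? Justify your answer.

f(-2) = 90 and f(1) = -9, which have opposite signs.
f is continuous everywhere (it is a polynomial), in particular on [-2, 1].
By the Intermediate Value Theorem, f takes the value 0 somewhere in the open interval.

Yes, f has a root in the interval.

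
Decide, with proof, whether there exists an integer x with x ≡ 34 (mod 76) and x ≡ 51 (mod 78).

Reduce both congruences modulo 2, which divides 76 and 78: they say x ≡ 34 (mod 2) and x ≡ 51 (mod 2).
These are incompatible: 34 − 51 = -17 is not divisible by 2.
Hence the system has no solution.

No, no such integer exists.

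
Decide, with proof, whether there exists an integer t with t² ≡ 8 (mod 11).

No such integer exists.

Squares mod 11 repeat after t = 5 (as (−t)² = t²); for t = 0..5 they are 0, 1, 4, 9, 5, 3.
So the quadratic residues mod 11 are {0, 1, 3, 4, 5, 9}, and 8 is not among them.
Hence no integer t has t² ≡ 8 (mod 11).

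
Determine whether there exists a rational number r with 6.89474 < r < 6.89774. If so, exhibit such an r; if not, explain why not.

Scale by 29: the interval becomes (199.94746, 200.03446), which contains the integer 200.
So r = 200/29 works: it is a ratio of integers, and dividing 29·6.89474 < 200 < 29·6.89774 through by 29 gives 6.89474 < 200/29 < 6.89774.

r = 200/29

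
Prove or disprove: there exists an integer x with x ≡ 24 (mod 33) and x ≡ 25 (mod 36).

No such integer exists.

gcd(33, 36) = 3. If x ≡ 24 (mod 33) and x ≡ 25 (mod 36), then x ≡ 24 (mod 3) and x ≡ 25 (mod 3).
But 24 mod 3 = 0 while 25 mod 3 = 1, a contradiction.
Hence the system has no solution.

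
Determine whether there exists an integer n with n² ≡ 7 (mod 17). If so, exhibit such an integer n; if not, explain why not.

There is no such integer.

Squares mod 17 repeat after n = 8 (as (−n)² = n²); for n = 0..8 they are 0, 1, 4, 9, 16, 8, 2, 15, 13.
So the quadratic residues mod 17 are {0, 1, 2, 4, 8, 9, 13, 15, 16}, and 7 is not among them.
Therefore n² ≡ 7 (mod 17) has no solution.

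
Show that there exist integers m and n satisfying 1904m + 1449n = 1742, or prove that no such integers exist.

No, no such integers exist.

Any value of 1904m + 1449n is a multiple of gcd(1904, 1449) = 7.
But 1742 = 7·248 + 6, so 7 ∤ 1742.
So the equation is unsolvable over ℤ.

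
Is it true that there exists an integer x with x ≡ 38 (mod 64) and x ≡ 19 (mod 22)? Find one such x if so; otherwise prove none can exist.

Both moduli are multiples of 2 = gcd(64, 22), so any solution would satisfy x ≡ 38 and x ≡ 19 modulo 2 simultaneously.
These are incompatible: 38 − 19 = 19 is not divisible by 2.
Therefore no such x exists.

There is no such integer.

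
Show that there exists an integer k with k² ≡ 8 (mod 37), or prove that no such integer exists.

There is no such integer.

37 is prime, so by Euler's criterion 8 is a square mod 37 iff 8^((37−1)/2) = 8^18 ≡ 1 (mod 37).
Squaring successively (mod 37): 8^2 = 64 ≡ 27; 8^4 ≡ 27² = 729 ≡ 26; 8^8 ≡ 26² = 676 ≡ 10; 8^16 ≡ 10² = 100 ≡ 26.
Since 18 = 16 + 2, 8^18 ≡ 26 · 27; multiplying out mod 37: 26·27 = 702 ≡ 36. Thus 8^18 ≡ 36 ≡ −1 (mod 37).
The value −1 means 8 is a non-residue modulo 37, so k² ≡ 8 (mod 37) is impossible.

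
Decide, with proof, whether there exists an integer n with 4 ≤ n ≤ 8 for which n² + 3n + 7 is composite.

n = 8

At n = 8: 8² + 3·8 + 7 = 95 = 5·19, which is composite.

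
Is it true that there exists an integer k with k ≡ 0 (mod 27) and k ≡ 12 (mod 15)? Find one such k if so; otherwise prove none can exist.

The moduli are not coprime: gcd(27, 15) = 3. Compatibility requires 3 ∣ (12 − 0) = 12, which holds, so solutions exist.
List candidates k ≡ 0 (mod 27): 0, 27. Modulo 15 these are 0, 12; 27 gives 12 as required.
Indeed 27 ≡ 0 (mod 27) and 27 ≡ 12 (mod 15).

k = 27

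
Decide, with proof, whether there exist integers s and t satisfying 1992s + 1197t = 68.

There are no such integers.

gcd(1992, 1197) = 3, so every integer of the form 1992s + 1197t is a multiple of 3.
But 68 = 3·22 + 2, so 3 ∤ 68.
Therefore 1992s + 1197t = 68 has no solution in integers.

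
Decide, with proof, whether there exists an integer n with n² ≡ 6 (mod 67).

n = 41

Take n = 41. Then 41² = 1681 = 25·67 + 6, so 41² ≡ 6 (mod 67).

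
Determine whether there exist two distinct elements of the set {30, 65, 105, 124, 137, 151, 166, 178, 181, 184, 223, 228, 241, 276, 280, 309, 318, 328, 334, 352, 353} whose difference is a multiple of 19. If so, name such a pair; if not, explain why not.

Both 30 and 334 leave remainder 11 on division by 19; their difference 304 = 16·19 is a multiple of 19.

30 and 334 are such a pair.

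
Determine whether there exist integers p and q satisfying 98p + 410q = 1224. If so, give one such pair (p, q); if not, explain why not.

Since gcd(98, 410) = 2 and 1224 = 2·612, Bézout's identity guarantees a solution.
Dividing through by 2 reduces the equation to 49p + 205q = 612.
Run the Euclidean algorithm on 205 and 49: 205 = 4·49 + 9, 49 = 5·9 + 4, 9 = 2·4 + 1, 4 = 4·1 + 0.
Working back up the chain: 1 = 9 − 2·4 = 9 − 2·(49 − 5·9) = −2·49 + 11·9 = −2·49 + 11·(205 − 4·49) = 11·205 − 46·49. So 49·(-46) + 205·11 = 1.
Multiplying through by 612: p = (-46)·612 = -28152, q = 11·612 = 6732 is a solution.
Shifting by a multiple of (205, −49) keeps it a solution: p = -28152 + 138·205 = 138, q = 6732 − 138·49 = -30.
Indeed 98·138 + 410·(-30) = 13524 − 12300 = 1224.

p = 138, q = -30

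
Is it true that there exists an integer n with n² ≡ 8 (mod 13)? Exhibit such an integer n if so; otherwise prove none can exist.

There is no such integer.

Since (13 − n)² ≡ n² (mod 13), it suffices to square n = 0, 1, …, 6: the residues are 0, 1, 4, 9, 3, 12, 10.
The set of squares mod 13 is therefore {0, 1, 3, 4, 9, 10, 12}, which does not contain 8.
Hence no integer n has n² ≡ 8 (mod 13).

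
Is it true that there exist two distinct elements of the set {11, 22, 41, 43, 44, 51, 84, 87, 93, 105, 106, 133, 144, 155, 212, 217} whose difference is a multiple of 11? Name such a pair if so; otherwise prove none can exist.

Reduce each element mod 11: 11↦0, 22↦0, 41↦8, 43↦10, 44↦0, 51↦7, 84↦7, 87↦10, 93↦5, 105↦6, 106↦7, 133↦1, 144↦1, 155↦1, 212↦3, 217↦8. The residue 0 repeats (at 11 and 22), and 22 − 11 = 11 = 1·11.

Yes: 11 and 22.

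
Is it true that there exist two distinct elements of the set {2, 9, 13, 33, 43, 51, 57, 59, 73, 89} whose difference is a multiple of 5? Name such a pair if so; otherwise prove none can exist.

Yes: 2 and 57.

2 mod 5 = 2 and 57 mod 5 = 2, so 57 − 2 = 55 = 11·5.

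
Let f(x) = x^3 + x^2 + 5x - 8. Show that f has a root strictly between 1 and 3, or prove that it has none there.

Such a root exists.

f(1) = -1 and f(3) = 43, which have opposite signs.
As a polynomial, f is continuous on every closed interval.
By the Intermediate Value Theorem, f takes the value 0 somewhere in the open interval.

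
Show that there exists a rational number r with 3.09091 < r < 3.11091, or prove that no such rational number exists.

Multiplying by 10: 10·3.09091 = 30.90910 and 10·3.11091 = 31.10910, so the integer 31 lies strictly between them.
Dividing back, 3.09091 < 31/10 < 3.11091, and 31/10 is rational.

r = 31/10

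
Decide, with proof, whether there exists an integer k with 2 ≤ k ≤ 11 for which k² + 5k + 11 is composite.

At k = 8: 8² + 5·8 + 11 = 115 = 5·23, which is composite.

k = 8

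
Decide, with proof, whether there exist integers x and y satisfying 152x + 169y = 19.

x = 148, y = -133

Since gcd(152, 169) = 1, every integer is an integer combination of 152 and 169.
Dividing repeatedly: 169 = 1·152 + 17, 152 = 8·17 + 16, 17 = 1·16 + 1, 16 = 16·1 + 0.
Unwinding: 1 = 17 − 1·16 = 17 − (152 − 8·17) = −152 + 9·17 = −152 + 9·(169 − 1·152) = 9·169 − 10·152, i.e. 152·(-10) + 169·9 = 1.
Scaling by 19 gives the particular solution (x, y) = (-190, 171).
The general solution is x = -190 + 169k, y = 171 − 152k; taking k = 2 gives the smaller pair x = 148, y = -133.
Indeed 152·148 + 169·(-133) = 22496 − 22477 = 19.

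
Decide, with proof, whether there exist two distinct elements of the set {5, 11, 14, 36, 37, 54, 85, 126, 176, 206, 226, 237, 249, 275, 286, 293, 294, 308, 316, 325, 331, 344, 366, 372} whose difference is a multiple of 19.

The pair (5, 176) works.

Reduce each element mod 19: 5↦5, 11↦11, 14↦14, 36↦17, 37↦18, 54↦16, 85↦9, 126↦12, 176↦5, 206↦16, 226↦17, 237↦9, 249↦2, 275↦9, 286↦1, 293↦8, 294↦9, 308↦4, 316↦12, 325↦2, 331↦8, 344↦2, 366↦5, 372↦11. The residue 5 repeats (at 5 and 176), and 176 − 5 = 171 = 9·19.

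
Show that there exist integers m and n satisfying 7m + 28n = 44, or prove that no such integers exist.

No such integers exist.

Both 7 and 28 are divisible by gcd(7, 28) = 7, hence so is any combination 7m + 28n.
However 44 leaves remainder 2 on division by 7.
So the equation is unsolvable over ℤ.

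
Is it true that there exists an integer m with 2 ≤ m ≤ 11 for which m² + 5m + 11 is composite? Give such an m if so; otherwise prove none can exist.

At m = 3: 3² + 5·3 + 11 = 35 = 5·7, which is composite.

m = 3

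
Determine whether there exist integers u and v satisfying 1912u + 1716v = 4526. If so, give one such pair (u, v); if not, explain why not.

gcd(1912, 1716) = 4, so every integer of the form 1912u + 1716v is a multiple of 4.
But 4526 is not a multiple of 4 (it leaves remainder 2).
Therefore 1912u + 1716v = 4526 has no solution in integers.

No, no such integers exist.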